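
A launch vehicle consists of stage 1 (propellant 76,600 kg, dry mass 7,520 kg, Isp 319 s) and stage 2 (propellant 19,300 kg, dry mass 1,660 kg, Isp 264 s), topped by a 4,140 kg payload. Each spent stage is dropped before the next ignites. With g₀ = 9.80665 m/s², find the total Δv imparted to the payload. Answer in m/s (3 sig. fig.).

Δv ≈ 7570 m/s

Ignition mass of stage 1 = 76,600+7,520 + 19,300+1,660 + 4,140 = 109,220 kg.
Stage 1: m₀ = 109,220 kg, m_f = 109,220 − 76,600 = 32,620 kg; Δv = 319×9.80665×ln(3.348) = 3128.3×1.2084 ≈ 3780 m/s.
Stage 2: m₀ = 25,100 kg, m_f = 25,100 − 19,300 = 5,800 kg; Δv = 264×9.80665×ln(4.328) = 2589.0×1.4650 ≈ 3793 m/s.
Total Δv = 3780 + 3793 = 7573 m/s.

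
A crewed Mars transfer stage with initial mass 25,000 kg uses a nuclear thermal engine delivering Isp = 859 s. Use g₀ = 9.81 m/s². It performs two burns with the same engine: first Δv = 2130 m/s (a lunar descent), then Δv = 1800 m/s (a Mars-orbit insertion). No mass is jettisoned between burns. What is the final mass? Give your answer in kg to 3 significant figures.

final mass ≈ 15700 kg

v_e = Isp · g₀ = 859 × 9.81 = 8426.8 m/s.
After the first burn: m = 25000 × exp(−2130/8426.8) = 25000 × 0.77665 = 19,416.3 kg.
After the second burn: m = 19,416.3 × exp(−1800/8426.8) = 19,416.3 × 0.80767 = 15,682 kg.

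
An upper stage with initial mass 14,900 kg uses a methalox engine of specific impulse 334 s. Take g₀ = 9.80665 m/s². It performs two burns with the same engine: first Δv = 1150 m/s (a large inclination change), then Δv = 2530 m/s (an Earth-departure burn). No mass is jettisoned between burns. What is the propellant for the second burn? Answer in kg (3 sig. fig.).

v_e = Isp · g₀ = 334 × 9.80665 = 3275.4 m/s.
After the first burn: m = 14900 × exp(−1150/3275.4) = 14900 × 0.70391 = 10,488.3 kg.
After the second burn: m = 10,488.3 × exp(−2530/3275.4) = 10,488.3 × 0.46189 = 4,844.44 kg.
Second-burn propellant = 10,488.3 − 4,844.44 = 5,643.86 kg.

propellant for the second burn ≈ 5640 kg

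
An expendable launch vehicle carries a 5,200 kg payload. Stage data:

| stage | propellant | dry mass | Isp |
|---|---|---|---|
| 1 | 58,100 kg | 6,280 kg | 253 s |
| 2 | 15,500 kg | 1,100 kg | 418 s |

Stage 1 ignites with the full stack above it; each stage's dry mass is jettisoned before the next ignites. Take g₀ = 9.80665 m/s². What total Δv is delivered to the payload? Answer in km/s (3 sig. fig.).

Δv ≈ 7.87 km/s

Ignition mass of stage 1 = 58,100+6,280 + 15,500+1,100 + 5,200 = 86,180 kg.
Stage 1: m₀ = 86,180 kg, m_f = 86,180 − 58,100 = 28,080 kg; Δv = 253×9.80665×ln(3.069) = 2481.1×1.1214 ≈ 2782 m/s.
Stage 2: m₀ = 21,800 kg, m_f = 21,800 − 15,500 = 6,300 kg; Δv = 418×9.80665×ln(3.46) = 4099.2×1.2414 ≈ 5089 m/s.
Total Δv = 2782 + 5089 = 7871 m/s.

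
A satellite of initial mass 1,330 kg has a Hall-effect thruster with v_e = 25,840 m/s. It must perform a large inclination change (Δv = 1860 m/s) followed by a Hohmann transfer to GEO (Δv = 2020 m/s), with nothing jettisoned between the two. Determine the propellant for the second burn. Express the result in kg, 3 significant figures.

After the first burn: m = 1330 × exp(−1860/25840.0) = 1330 × 0.93055 = 1,237.63 kg.
After the second burn: m = 1,237.63 × exp(−2020/25840.0) = 1,237.63 × 0.92480 = 1,144.56 kg.
Second-burn propellant = 1,237.63 − 1,144.56 = 93.07 kg.

propellant for the second burn ≈ 93.1 kg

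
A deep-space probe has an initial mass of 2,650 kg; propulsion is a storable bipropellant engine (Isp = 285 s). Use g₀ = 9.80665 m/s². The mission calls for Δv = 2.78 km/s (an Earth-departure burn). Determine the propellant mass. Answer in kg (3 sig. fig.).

v_e = Isp · g₀ = 285 × 9.80665 = 2794.9 m/s.
From the ideal rocket equation, m₀/m_f = exp(Δv / v_e) = exp(2780 / 2794.9) = exp(0.9947) = 2.7038.
m_f = 2,650 / 2.7038 = 980.102 kg, so propellant = m₀ − m_f = 2,650 − 980.102 = 1,669.898 kg.

propellant mass ≈ 1670 kg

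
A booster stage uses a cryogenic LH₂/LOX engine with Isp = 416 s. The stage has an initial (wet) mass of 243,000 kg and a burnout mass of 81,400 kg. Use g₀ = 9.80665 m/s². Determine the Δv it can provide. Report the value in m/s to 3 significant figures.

v_e = Isp · g₀ = 416 × 9.80665 = 4079.6 m/s.
Rocket equation: Δv = v_e · ln(m₀/m_f) = 4079.6 × ln(2.985) = 4079.6 × 1.0937 ≈ 4461.8 m/s.

Δv ≈ 4460 m/s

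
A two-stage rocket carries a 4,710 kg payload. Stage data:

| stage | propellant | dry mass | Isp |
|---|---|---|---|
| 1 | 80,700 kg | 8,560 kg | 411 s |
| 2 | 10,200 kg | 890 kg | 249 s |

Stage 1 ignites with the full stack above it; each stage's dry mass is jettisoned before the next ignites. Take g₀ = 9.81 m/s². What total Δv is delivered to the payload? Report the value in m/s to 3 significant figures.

Δv ≈ 8430 m/s

Ignition mass of stage 1 = 80,700+8,560 + 10,200+890 + 4,710 = 105,060 kg.
Stage 1: m₀ = 105,060 kg, m_f = 105,060 − 80,700 = 24,360 kg; Δv = 411×9.81×ln(4.313) = 4031.9×1.4616 ≈ 5893 m/s.
Stage 2: m₀ = 15,800 kg, m_f = 15,800 − 10,200 = 5,600 kg; Δv = 249×9.81×ln(2.821) = 2442.7×1.0372 ≈ 2534 m/s.
Total Δv = 5893 + 2534 = 8427 m/s.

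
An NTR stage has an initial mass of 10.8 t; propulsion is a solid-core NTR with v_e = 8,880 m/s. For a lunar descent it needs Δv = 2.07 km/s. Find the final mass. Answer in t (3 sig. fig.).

Using Δv = v_e ln(m₀/m_f): m₀/m_f = exp(Δv / v_e) = exp(2070 / 8880.0) = exp(0.2331) = 1.2625.
m_f = m₀ / 1.2625 = 10.8 / 1.2625 = 8.55446 t.

final mass ≈ 8.55 t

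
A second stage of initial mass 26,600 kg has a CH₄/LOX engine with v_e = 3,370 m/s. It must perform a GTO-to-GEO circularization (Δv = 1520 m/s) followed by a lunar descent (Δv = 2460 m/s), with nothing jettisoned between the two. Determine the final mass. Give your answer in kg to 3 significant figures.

final mass ≈ 8170 kg

After the first burn: m = 26600 × exp(−1520/3370.0) = 26600 × 0.63697 = 16,943.4 kg.
After the second burn: m = 16,943.4 × exp(−2460/3370.0) = 16,943.4 × 0.48192 = 8,165.36 kg.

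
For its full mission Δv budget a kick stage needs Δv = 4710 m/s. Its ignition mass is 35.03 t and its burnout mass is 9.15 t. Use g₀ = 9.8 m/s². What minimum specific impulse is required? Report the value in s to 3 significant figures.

ln(m₀/m_f) = ln(35030/9150) = ln(3.828) = 1.3425.
Rocket equation: v_e = Δv / ln(m₀/m_f) = 4710 / 1.3425 = 3508.5 m/s.
Isp = v_e / g₀ = 3508.5 / 9.8 = 358.0 s.

Isp ≈ 358 s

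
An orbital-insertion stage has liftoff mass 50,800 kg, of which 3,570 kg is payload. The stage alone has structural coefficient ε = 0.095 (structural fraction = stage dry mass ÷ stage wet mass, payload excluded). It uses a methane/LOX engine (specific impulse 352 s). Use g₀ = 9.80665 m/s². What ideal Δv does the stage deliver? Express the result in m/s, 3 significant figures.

Stage wet mass = m₀ − payload = 50,800 − 3,570 = 47,230 kg.
Stage dry mass = ε × stage wet mass = 0.095 × 47,230 = 4,486.85 kg.
Burnout mass m_f = stage dry + payload = 4,486.85 + 3,570 = 8,056.85 kg.
v_e = Isp · g₀ = 352 × 9.80665 = 3451.9 m/s.
From the ideal rocket equation, Δv = v_e · ln(50,800/8,056.85) = 3451.9 × ln(6.305) = 3451.9 × 1.8414 ≈ 6356 m/s.

Δv ≈ 6360 m/s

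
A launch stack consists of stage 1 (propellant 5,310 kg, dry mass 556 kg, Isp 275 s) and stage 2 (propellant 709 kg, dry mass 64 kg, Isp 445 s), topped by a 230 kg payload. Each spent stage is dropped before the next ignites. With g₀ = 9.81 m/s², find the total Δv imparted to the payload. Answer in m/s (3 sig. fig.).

Ignition mass of stage 1 = 5,310+556 + 709+64 + 230 = 6,869 kg.
Stage 1: m₀ = 6,869 kg, m_f = 6,869 − 5,310 = 1,559 kg; Δv = 275×9.81×ln(4.406) = 2697.8×1.4830 ≈ 4001 m/s.
Stage 2: m₀ = 1,003 kg, m_f = 1,003 − 709 = 294 kg; Δv = 445×9.81×ln(3.412) = 4365.4×1.2272 ≈ 5357 m/s.
Total Δv = 4001 + 5357 = 9358 m/s.

Δv ≈ 9360 m/s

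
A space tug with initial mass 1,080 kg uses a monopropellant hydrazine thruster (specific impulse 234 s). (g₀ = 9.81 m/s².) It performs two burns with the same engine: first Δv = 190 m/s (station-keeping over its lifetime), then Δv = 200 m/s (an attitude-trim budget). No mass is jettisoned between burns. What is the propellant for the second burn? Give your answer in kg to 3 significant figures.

v_e = Isp · g₀ = 234 × 9.81 = 2295.5 m/s.
After the first burn: m = 1080 × exp(−190/2295.5) = 1080 × 0.92056 = 994.205 kg.
After the second burn: m = 994.205 × exp(−200/2295.5) = 994.205 × 0.91656 = 911.249 kg.
Second-burn propellant = 994.205 − 911.249 = 82.956 kg.

propellant for the second burn ≈ 83.0 kg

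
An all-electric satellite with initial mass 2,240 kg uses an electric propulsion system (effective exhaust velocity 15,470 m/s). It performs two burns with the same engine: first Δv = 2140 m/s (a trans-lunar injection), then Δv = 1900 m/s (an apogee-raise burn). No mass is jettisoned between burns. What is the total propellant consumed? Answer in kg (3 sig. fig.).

total propellant consumed ≈ 515 kg

After the first burn: m = 2240 × exp(−2140/15470.0) = 2240 × 0.87081 = 1,950.61 kg.
After the second burn: m = 1,950.61 × exp(−1900/15470.0) = 1,950.61 × 0.88442 = 1,725.16 kg.
Total propellant = m₀ − m_final = 2240 − 1,725.16 = 514.84 kg.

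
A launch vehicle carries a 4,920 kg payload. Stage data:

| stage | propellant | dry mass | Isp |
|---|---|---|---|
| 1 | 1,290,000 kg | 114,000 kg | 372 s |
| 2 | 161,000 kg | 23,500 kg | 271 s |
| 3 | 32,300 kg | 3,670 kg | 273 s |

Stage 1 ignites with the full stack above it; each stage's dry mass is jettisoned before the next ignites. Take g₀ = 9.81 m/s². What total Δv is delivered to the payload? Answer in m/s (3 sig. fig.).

Δv ≈ 13200 m/s

Ignition mass of stage 1 = 1,290,000+114,000 + 161,000+23,500 + 32,300+3,670 + 4,920 = 1,629,390 kg.
Stage 1: m₀ = 1,629,390 kg, m_f = 1,629,390 − 1,290,000 = 339,390 kg; Δv = 372×9.81×ln(4.801) = 3649.3×1.5688 ≈ 5725 m/s.
Stage 2: m₀ = 225,390 kg, m_f = 225,390 − 161,000 = 64,390 kg; Δv = 271×9.81×ln(3.5) = 2658.5×1.2529 ≈ 3331 m/s.
Stage 3: m₀ = 40,890 kg, m_f = 40,890 − 32,300 = 8,590 kg; Δv = 273×9.81×ln(4.76) = 2678.1×1.5603 ≈ 4179 m/s.
Total Δv = 5725 + 3331 + 4179 = 13235 m/s.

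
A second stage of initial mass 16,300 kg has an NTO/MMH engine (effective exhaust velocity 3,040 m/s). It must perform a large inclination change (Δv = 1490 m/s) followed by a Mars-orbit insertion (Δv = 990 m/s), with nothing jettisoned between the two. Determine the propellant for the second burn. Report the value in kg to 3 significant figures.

propellant for the second burn ≈ 2780 kg

After the first burn: m = 16300 × exp(−1490/3040.0) = 16300 × 0.61255 = 9,984.57 kg.
After the second burn: m = 9,984.57 × exp(−990/3040.0) = 9,984.57 × 0.72205 = 7,209.36 kg.
Second-burn propellant = 9,984.57 − 7,209.36 = 2,775.21 kg.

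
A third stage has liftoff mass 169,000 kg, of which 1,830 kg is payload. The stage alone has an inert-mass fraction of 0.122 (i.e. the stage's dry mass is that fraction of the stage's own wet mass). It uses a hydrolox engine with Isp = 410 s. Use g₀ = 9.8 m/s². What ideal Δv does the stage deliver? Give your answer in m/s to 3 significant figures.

Δv ≈ 8150 m/s

Stage wet mass = m₀ − payload = 169,000 − 1,830 = 167,170 kg.
Stage dry mass = ε × stage wet mass = 0.122 × 167,170 = 20,394.7 kg.
Burnout mass m_f = stage dry + payload = 20,394.7 + 1,830 = 22,224.7 kg.
v_e = Isp · g₀ = 410 × 9.8 = 4018.0 m/s.
Using Δv = v_e ln(m₀/m_f): Δv = v_e · ln(169,000/22,224.7) = 4018.0 × ln(7.604) = 4018.0 × 2.0287 ≈ 8151 m/s.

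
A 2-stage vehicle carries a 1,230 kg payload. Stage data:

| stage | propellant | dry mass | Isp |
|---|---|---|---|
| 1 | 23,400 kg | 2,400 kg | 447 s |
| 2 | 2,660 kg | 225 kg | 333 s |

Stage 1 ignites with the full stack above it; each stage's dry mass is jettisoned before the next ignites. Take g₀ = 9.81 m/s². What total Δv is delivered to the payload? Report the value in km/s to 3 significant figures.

Ignition mass of stage 1 = 23,400+2,400 + 2,660+225 + 1,230 = 29,915 kg.
Stage 1: m₀ = 29,915 kg, m_f = 29,915 − 23,400 = 6,515 kg; Δv = 447×9.81×ln(4.592) = 4385.1×1.5243 ≈ 6684 m/s.
Stage 2: m₀ = 4,115 kg, m_f = 4,115 − 2,660 = 1,455 kg; Δv = 333×9.81×ln(2.828) = 3266.7×1.0396 ≈ 3396 m/s.
Total Δv = 6684 + 3396 = 10080 m/s.

Δv ≈ 10.1 km/s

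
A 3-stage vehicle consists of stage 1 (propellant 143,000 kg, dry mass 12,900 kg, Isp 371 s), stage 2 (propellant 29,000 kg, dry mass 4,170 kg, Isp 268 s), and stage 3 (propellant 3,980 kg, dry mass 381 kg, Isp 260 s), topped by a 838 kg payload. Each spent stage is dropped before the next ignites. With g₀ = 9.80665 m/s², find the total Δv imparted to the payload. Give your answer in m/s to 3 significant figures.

Ignition mass of stage 1 = 143,000+12,900 + 29,000+4,170 + 3,980+381 + 838 = 194,269 kg.
Stage 1: m₀ = 194,269 kg, m_f = 194,269 − 143,000 = 51,269 kg; Δv = 371×9.80665×ln(3.789) = 3638.3×1.3322 ≈ 4847 m/s.
Stage 2: m₀ = 38,369 kg, m_f = 38,369 − 29,000 = 9,369 kg; Δv = 268×9.80665×ln(4.095) = 2628.2×1.4098 ≈ 3705 m/s.
Stage 3: m₀ = 5,199 kg, m_f = 5,199 − 3,980 = 1,219 kg; Δv = 260×9.80665×ln(4.265) = 2549.7×1.4504 ≈ 3698 m/s.
Total Δv = 4847 + 3705 + 3698 = 12250 m/s.

Δv ≈ 12300 m/s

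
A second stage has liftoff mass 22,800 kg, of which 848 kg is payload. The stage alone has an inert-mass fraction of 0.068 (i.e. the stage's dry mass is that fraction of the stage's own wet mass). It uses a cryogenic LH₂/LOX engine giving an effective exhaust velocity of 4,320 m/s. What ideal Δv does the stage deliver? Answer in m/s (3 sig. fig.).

Δv ≈ 9830 m/s

Stage wet mass = m₀ − payload = 22,800 − 848 = 21,952 kg.
Stage dry mass = ε × stage wet mass = 0.068 × 21,952 = 1,492.74 kg.
Burnout mass m_f = stage dry + payload = 1,492.74 + 848 = 2,340.74 kg.
By the Tsiolkovsky rocket equation, Δv = v_e · ln(22,800/2,340.74) = 4320.0 × ln(9.741) = 4320.0 × 2.2763 ≈ 9834 m/s.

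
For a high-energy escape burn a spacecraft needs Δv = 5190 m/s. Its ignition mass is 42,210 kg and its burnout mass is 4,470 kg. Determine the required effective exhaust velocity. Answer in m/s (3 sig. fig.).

v_e ≈ 2310 m/s

ln(m₀/m_f) = ln(42210/4470) = ln(9.443) = 2.2453.
Using Δv = v_e ln(m₀/m_f): v_e = Δv / ln(m₀/m_f) = 5190 / 2.2453 = 2311.5 m/s.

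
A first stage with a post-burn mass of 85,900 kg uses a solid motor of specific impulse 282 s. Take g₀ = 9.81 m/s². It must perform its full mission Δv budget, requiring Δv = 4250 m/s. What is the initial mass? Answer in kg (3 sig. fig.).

v_e = Isp · g₀ = 282 × 9.81 = 2766.4 m/s.
From the ideal rocket equation, m₀/m_f = exp(Δv / v_e) = exp(4250 / 2766.4) = exp(1.5363) = 4.6473.
m₀ = m_f × 4.6473 = 85,900 × 4.6473 = 399,203 kg.

initial mass ≈ 399000 kg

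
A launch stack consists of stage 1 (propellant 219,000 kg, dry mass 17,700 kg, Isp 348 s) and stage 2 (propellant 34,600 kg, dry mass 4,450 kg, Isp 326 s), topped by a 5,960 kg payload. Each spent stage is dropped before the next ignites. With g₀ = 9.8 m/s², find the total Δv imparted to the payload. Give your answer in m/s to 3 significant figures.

Ignition mass of stage 1 = 219,000+17,700 + 34,600+4,450 + 5,960 = 281,710 kg.
Stage 1: m₀ = 281,710 kg, m_f = 281,710 − 219,000 = 62,710 kg; Δv = 348×9.8×ln(4.492) = 3410.4×1.5024 ≈ 5124 m/s.
Stage 2: m₀ = 45,010 kg, m_f = 45,010 − 34,600 = 10,410 kg; Δv = 326×9.8×ln(4.324) = 3194.8×1.4641 ≈ 4678 m/s.
Total Δv = 5124 + 4678 = 9802 m/s.

Δv ≈ 9800 m/s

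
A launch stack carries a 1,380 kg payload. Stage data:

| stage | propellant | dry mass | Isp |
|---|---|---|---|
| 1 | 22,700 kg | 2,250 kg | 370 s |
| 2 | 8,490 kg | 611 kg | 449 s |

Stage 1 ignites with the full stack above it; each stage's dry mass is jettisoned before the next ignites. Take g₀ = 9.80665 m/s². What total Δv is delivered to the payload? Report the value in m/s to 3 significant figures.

Δv ≈ 11000 m/s

Ignition mass of stage 1 = 22,700+2,250 + 8,490+611 + 1,380 = 35,431 kg.
Stage 1: m₀ = 35,431 kg, m_f = 35,431 − 22,700 = 12,731 kg; Δv = 370×9.80665×ln(2.783) = 3628.5×1.0235 ≈ 3714 m/s.
Stage 2: m₀ = 10,481 kg, m_f = 10,481 − 8,490 = 1,991 kg; Δv = 449×9.80665×ln(5.264) = 4403.2×1.6609 ≈ 7313 m/s.
Total Δv = 3714 + 7313 = 11027 m/s.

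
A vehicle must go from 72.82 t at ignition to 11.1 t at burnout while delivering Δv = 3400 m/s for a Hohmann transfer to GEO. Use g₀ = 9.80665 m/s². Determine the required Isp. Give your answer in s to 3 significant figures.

Isp ≈ 184 s

ln(m₀/m_f) = ln(72820/11100) = ln(6.56) = 1.8810.
v_e = Δv / ln(m₀/m_f) = 3400 / 1.8810 = 1807.5 m/s.
Isp = v_e / g₀ = 1807.5 / 9.80665 = 184.3 s.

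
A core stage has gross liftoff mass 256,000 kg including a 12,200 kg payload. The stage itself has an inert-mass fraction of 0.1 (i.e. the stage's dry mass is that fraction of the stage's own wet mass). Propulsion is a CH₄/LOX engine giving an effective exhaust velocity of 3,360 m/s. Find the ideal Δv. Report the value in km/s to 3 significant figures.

Stage wet mass = m₀ − payload = 256,000 − 12,200 = 243,800 kg.
Stage dry mass = ε × stage wet mass = 0.1 × 243,800 = 24,380 kg.
Burnout mass m_f = stage dry + payload = 24,380 + 12,200 = 36,580 kg.
From the ideal rocket equation, Δv = v_e · ln(256,000/36,580) = 3360.0 × ln(6.998) = 3360.0 × 1.9457 ≈ 6537 m/s.

Δv ≈ 6.54 km/s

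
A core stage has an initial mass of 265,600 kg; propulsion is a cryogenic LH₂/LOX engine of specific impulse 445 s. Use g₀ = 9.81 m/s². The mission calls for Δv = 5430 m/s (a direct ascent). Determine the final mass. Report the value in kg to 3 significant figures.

v_e = Isp · g₀ = 445 × 9.81 = 4365.4 m/s.
From the ideal rocket equation, m₀/m_f = exp(Δv / v_e) = exp(5430 / 4365.4) = exp(1.2439) = 3.4690.
m_f = m₀ / 3.4690 = 265,600 / 3.4690 = 76,563.9 kg.

final mass ≈ 76600 kg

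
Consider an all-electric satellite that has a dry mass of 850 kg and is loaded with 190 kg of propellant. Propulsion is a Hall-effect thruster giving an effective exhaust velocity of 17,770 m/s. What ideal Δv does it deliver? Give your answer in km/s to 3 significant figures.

Δv ≈ 3.58 km/s

m₀ = m_dry + m_prop = 850 + 190 = 1,040 kg.
Δv = v_e · ln(m₀/m_f) = 17770.0 × ln(1.224) = 17770.0 × 0.2017 ≈ 3584.9 m/s.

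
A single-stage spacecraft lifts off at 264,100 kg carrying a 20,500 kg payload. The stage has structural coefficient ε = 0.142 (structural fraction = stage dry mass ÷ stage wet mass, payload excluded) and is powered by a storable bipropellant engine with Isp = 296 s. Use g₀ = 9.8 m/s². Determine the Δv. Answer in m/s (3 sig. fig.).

Stage wet mass = m₀ − payload = 264,100 − 20,500 = 243,600 kg.
Stage dry mass = ε × stage wet mass = 0.142 × 243,600 = 34,591.2 kg.
Burnout mass m_f = stage dry + payload = 34,591.2 + 20,500 = 55,091.2 kg.
v_e = Isp · g₀ = 296 × 9.8 = 2900.8 m/s.
Using Δv = v_e ln(m₀/m_f): Δv = v_e · ln(264,100/55,091.2) = 2900.8 × ln(4.794) = 2900.8 × 1.5673 ≈ 4547 m/s.

Δv ≈ 4550 m/s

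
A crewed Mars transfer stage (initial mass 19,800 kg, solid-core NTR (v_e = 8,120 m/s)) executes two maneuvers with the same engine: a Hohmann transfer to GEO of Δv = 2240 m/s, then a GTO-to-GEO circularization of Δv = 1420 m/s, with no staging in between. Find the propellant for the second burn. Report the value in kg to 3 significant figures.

After the first burn: m = 19800 × exp(−2240/8120.0) = 19800 × 0.75892 = 15,026.6 kg.
After the second burn: m = 15,026.6 × exp(−1420/8120.0) = 15,026.6 × 0.83956 = 12,615.7 kg.
Second-burn propellant = 15,026.6 − 12,615.7 = 2,410.9 kg.

propellant for the second burn ≈ 2410 kg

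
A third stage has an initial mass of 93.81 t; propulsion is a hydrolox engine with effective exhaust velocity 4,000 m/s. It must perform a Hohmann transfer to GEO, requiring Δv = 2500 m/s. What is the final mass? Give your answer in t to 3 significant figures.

final mass ≈ 50.2 t

Using Δv = v_e ln(m₀/m_f): m₀/m_f = exp(Δv / v_e) = exp(2500 / 4000.0) = exp(0.6250) = 1.8682.
m_f = m₀ / 1.8682 = 93.81 / 1.8682 = 50.2141 t.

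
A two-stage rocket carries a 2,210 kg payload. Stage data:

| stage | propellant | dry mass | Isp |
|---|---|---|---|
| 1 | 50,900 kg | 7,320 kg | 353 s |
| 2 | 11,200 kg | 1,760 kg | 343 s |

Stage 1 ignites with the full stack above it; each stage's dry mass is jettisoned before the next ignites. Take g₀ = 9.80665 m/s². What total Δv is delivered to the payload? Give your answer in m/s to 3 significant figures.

Δv ≈ 8600 m/s

Ignition mass of stage 1 = 50,900+7,320 + 11,200+1,760 + 2,210 = 73,390 kg.
Stage 1: m₀ = 73,390 kg, m_f = 73,390 − 50,900 = 22,490 kg; Δv = 353×9.80665×ln(3.263) = 3461.7×1.1827 ≈ 4094 m/s.
Stage 2: m₀ = 15,170 kg, m_f = 15,170 − 11,200 = 3,970 kg; Δv = 343×9.80665×ln(3.821) = 3363.7×1.3406 ≈ 4509 m/s.
Total Δv = 4094 + 4509 = 8603 m/s.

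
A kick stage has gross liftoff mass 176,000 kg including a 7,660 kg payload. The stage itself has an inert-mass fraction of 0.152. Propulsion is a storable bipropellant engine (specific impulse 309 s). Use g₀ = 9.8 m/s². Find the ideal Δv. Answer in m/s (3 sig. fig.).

Stage wet mass = m₀ − payload = 176,000 − 7,660 = 168,340 kg.
Stage dry mass = ε × stage wet mass = 0.152 × 168,340 = 25,587.7 kg.
Burnout mass m_f = stage dry + payload = 25,587.7 + 7,660 = 33,247.7 kg.
v_e = Isp · g₀ = 309 × 9.8 = 3028.2 m/s.
By the Tsiolkovsky rocket equation, Δv = v_e · ln(176,000/33,247.7) = 3028.2 × ln(5.294) = 3028.2 × 1.6665 ≈ 5046 m/s.

Δv ≈ 5050 m/s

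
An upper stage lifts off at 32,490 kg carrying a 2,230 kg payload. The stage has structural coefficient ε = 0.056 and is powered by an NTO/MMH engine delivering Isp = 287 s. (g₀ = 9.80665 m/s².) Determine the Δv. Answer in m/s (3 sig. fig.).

Stage wet mass = m₀ − payload = 32,490 − 2,230 = 30,260 kg.
Stage dry mass = ε × stage wet mass = 0.056 × 30,260 = 1,694.56 kg.
Burnout mass m_f = stage dry + payload = 1,694.56 + 2,230 = 3,924.56 kg.
v_e = Isp · g₀ = 287 × 9.80665 = 2814.5 m/s.
By the Tsiolkovsky rocket equation, Δv = v_e · ln(32,490/3,924.56) = 2814.5 × ln(8.279) = 2814.5 × 2.1137 ≈ 5949 m/s.

Δv ≈ 5950 m/s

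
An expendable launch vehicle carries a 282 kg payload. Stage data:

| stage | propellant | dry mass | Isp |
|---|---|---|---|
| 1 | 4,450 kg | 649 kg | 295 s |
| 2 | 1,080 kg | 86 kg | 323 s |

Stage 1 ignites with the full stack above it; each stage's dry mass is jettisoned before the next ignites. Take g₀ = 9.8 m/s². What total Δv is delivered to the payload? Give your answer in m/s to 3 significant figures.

Ignition mass of stage 1 = 4,450+649 + 1,080+86 + 282 = 6,547 kg.
Stage 1: m₀ = 6,547 kg, m_f = 6,547 − 4,450 = 2,097 kg; Δv = 295×9.8×ln(3.122) = 2891.0×1.1385 ≈ 3291 m/s.
Stage 2: m₀ = 1,448 kg, m_f = 1,448 − 1,080 = 368 kg; Δv = 323×9.8×ln(3.935) = 3165.4×1.3699 ≈ 4336 m/s.
Total Δv = 3291 + 4336 = 7627 m/s.

Δv ≈ 7630 m/s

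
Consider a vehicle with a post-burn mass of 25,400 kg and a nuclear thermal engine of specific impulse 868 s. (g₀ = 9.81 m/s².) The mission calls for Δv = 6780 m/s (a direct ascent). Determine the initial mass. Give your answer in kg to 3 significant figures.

initial mass ≈ 56300 kg

v_e = Isp · g₀ = 868 × 9.81 = 8515.1 m/s.
By the Tsiolkovsky rocket equation, m₀/m_f = exp(Δv / v_e) = exp(6780 / 8515.1) = exp(0.7962) = 2.2172.
m₀ = m_f × 2.2172 = 25,400 × 2.2172 = 56,316.9 kg.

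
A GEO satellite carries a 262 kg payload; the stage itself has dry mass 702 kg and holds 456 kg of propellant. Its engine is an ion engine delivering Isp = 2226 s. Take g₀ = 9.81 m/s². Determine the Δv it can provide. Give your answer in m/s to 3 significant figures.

v_e = Isp · g₀ = 2226 × 9.81 = 21837.1 m/s.
m₀ = payload + dry + propellant = 262 + 702 + 456 = 1,420 kg.
m_f = payload + dry = 262 + 702 = 964 kg.
By the Tsiolkovsky rocket equation, Δv = v_e · ln(m₀/m_f) = 21837.1 × ln(1.473) = 21837.1 × 0.3873 ≈ 8457.9 m/s.

Δv ≈ 8460 m/s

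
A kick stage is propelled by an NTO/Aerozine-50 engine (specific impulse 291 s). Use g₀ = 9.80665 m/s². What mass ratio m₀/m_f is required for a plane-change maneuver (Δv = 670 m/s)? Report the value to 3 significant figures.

mass ratio ≈ 1.26

v_e = Isp · g₀ = 291 × 9.80665 = 2853.7 m/s.
By the Tsiolkovsky rocket equation, m₀/m_f = exp(Δv / v_e) = exp(670 / 2853.7) = exp(0.2348) = 1.2646.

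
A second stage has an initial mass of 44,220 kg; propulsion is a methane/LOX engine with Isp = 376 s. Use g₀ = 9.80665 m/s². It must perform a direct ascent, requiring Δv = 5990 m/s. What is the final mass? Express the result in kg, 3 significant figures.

v_e = Isp · g₀ = 376 × 9.80665 = 3687.3 m/s.
Using Δv = v_e ln(m₀/m_f): m₀/m_f = exp(Δv / v_e) = exp(5990 / 3687.3) = exp(1.6245) = 5.0759.
m_f = m₀ / 5.0759 = 44,220 / 5.0759 = 8,711.76 kg.

final mass ≈ 8710 kg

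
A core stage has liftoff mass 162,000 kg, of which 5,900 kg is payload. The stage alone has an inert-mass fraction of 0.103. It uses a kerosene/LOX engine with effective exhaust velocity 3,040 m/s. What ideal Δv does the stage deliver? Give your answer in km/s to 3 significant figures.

Stage wet mass = m₀ − payload = 162,000 − 5,900 = 156,100 kg.
Stage dry mass = ε × stage wet mass = 0.103 × 156,100 = 16,078.3 kg.
Burnout mass m_f = stage dry + payload = 16,078.3 + 5,900 = 21,978.3 kg.
Using Δv = v_e ln(m₀/m_f): Δv = v_e · ln(162,000/21,978.3) = 3040.0 × ln(7.371) = 3040.0 × 1.9975 ≈ 6073 m/s.

Δv ≈ 6.07 km/s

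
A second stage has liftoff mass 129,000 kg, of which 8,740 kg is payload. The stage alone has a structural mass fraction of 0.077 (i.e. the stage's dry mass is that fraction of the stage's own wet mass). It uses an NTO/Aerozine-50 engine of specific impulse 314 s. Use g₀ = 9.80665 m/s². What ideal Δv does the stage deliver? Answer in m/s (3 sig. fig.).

Stage wet mass = m₀ − payload = 129,000 − 8,740 = 120,260 kg.
Stage dry mass = ε × stage wet mass = 0.077 × 120,260 = 9,260.02 kg.
Burnout mass m_f = stage dry + payload = 9,260.02 + 8,740 = 18,000.02 kg.
v_e = Isp · g₀ = 314 × 9.80665 = 3079.3 m/s.
By the Tsiolkovsky rocket equation, Δv = v_e · ln(129,000/18,000.02) = 3079.3 × ln(7.167) = 3079.3 × 1.9694 ≈ 6064 m/s.

Δv ≈ 6060 m/s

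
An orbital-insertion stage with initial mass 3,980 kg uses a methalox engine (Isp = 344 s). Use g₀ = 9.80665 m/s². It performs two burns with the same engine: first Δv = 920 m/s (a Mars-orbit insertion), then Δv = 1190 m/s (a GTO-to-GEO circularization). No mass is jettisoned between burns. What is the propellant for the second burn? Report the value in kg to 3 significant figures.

v_e = Isp · g₀ = 344 × 9.80665 = 3373.5 m/s.
After the first burn: m = 3980 × exp(−920/3373.5) = 3980 × 0.76131 = 3,030.01 kg.
After the second burn: m = 3,030.01 × exp(−1190/3373.5) = 3,030.01 × 0.70275 = 2,129.34 kg.
Second-burn propellant = 3,030.01 − 2,129.34 = 900.67 kg.

propellant for the second burn ≈ 901 kg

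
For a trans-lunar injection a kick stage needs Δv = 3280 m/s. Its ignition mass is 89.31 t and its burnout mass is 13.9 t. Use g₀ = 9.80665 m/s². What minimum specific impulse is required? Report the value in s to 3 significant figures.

ln(m₀/m_f) = ln(89310/13900) = ln(6.425) = 1.8602.
v_e = Δv / ln(m₀/m_f) = 3280 / 1.8602 = 1763.2 m/s.
Isp = v_e / g₀ = 1763.2 / 9.80665 = 179.8 s.

Isp ≈ 180 s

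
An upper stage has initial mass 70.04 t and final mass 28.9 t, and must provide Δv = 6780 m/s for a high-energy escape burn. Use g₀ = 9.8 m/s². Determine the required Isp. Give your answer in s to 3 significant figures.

Isp ≈ 782 s

ln(m₀/m_f) = ln(70040/28900) = ln(2.424) = 0.8852.
By the Tsiolkovsky rocket equation, v_e = Δv / ln(m₀/m_f) = 6780 / 0.8852 = 7659.1 m/s.
Isp = v_e / g₀ = 7659.1 / 9.8 = 781.5 s.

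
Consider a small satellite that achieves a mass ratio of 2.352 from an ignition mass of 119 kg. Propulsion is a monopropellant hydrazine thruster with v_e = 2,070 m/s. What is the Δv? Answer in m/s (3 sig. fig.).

Δv ≈ 1770 m/s

Using Δv = v_e ln(m₀/m_f): Δv = v_e · ln(2.352) = 2070.0 × 0.8553 ≈ 1770.4 m/s.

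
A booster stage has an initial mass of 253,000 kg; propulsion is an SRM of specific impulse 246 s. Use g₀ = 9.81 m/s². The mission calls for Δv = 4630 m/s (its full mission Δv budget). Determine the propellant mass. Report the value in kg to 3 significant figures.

propellant mass ≈ 216000 kg

v_e = Isp · g₀ = 246 × 9.81 = 2413.3 m/s.
By the Tsiolkovsky rocket equation, m₀/m_f = exp(Δv / v_e) = exp(4630 / 2413.3) = exp(1.9186) = 6.8112.
m_f = 253,000 / 6.8112 = 37,144.7 kg, so propellant = m₀ − m_f = 253,000 − 37,144.7 = 215,855.3 kg.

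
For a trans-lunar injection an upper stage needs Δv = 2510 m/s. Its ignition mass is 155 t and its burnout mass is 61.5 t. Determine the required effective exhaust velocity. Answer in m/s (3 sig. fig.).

ln(m₀/m_f) = ln(155000/61500) = ln(2.52) = 0.9244.
v_e = Δv / ln(m₀/m_f) = 2510 / 0.9244 = 2715.3 m/s.

v_e ≈ 2720 m/s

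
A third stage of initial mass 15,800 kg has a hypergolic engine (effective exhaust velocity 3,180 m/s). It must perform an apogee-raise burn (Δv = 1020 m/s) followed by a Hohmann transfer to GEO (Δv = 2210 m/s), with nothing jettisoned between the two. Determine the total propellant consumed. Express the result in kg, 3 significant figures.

After the first burn: m = 15800 × exp(−1020/3180.0) = 15800 × 0.72560 = 11,464.5 kg.
After the second burn: m = 11,464.5 × exp(−2210/3180.0) = 11,464.5 × 0.49909 = 5,721.82 kg.
Total propellant = m₀ − m_final = 15800 − 5,721.82 = 10,078.18 kg.

total propellant consumed ≈ 10100 kg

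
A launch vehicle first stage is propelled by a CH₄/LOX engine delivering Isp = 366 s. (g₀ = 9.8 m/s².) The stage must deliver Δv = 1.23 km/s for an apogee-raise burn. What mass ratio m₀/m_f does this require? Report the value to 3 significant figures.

mass ratio ≈ 1.41

v_e = Isp · g₀ = 366 × 9.8 = 3586.8 m/s.
m₀/m_f = exp(Δv / v_e) = exp(1230 / 3586.8) = exp(0.3429) = 1.4091.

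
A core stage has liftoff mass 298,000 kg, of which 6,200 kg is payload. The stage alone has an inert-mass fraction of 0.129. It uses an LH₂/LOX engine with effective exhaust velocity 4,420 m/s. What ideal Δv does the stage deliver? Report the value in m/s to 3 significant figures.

Stage wet mass = m₀ − payload = 298,000 − 6,200 = 291,800 kg.
Stage dry mass = ε × stage wet mass = 0.129 × 291,800 = 37,642.2 kg.
Burnout mass m_f = stage dry + payload = 37,642.2 + 6,200 = 43,842.2 kg.
From the ideal rocket equation, Δv = v_e · ln(298,000/43,842.2) = 4420.0 × ln(6.797) = 4420.0 × 1.9165 ≈ 8471 m/s.

Δv ≈ 8470 m/s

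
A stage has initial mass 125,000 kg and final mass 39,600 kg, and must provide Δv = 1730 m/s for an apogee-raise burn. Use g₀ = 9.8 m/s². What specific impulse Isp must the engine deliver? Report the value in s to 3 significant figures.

Isp ≈ 154 s

ln(m₀/m_f) = ln(125000/39600) = ln(3.157) = 1.1495.
v_e = Δv / ln(m₀/m_f) = 1730 / 1.1495 = 1505.0 m/s.
Isp = v_e / g₀ = 1505.0 / 9.8 = 153.6 s.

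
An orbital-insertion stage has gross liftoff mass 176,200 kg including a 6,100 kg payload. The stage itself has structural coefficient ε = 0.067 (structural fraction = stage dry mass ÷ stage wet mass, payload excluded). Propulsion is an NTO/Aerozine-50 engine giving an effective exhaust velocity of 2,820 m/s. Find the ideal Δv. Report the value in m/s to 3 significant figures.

Stage wet mass = m₀ − payload = 176,200 − 6,100 = 170,100 kg.
Stage dry mass = ε × stage wet mass = 0.067 × 170,100 = 11,396.7 kg.
Burnout mass m_f = stage dry + payload = 11,396.7 + 6,100 = 17,496.7 kg.
Δv = v_e · ln(176,200/17,496.7) = 2820.0 × ln(10.07) = 2820.0 × 2.3096 ≈ 6513 m/s.

Δv ≈ 6510 m/s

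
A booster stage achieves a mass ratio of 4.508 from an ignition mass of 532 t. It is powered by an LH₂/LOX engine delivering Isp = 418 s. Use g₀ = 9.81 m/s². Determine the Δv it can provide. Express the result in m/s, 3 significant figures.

v_e = Isp · g₀ = 418 × 9.81 = 4100.6 m/s.
Δv = v_e · ln(4.508) = 4100.6 × 1.5059 ≈ 6174.9 m/s.

Δv ≈ 6170 m/s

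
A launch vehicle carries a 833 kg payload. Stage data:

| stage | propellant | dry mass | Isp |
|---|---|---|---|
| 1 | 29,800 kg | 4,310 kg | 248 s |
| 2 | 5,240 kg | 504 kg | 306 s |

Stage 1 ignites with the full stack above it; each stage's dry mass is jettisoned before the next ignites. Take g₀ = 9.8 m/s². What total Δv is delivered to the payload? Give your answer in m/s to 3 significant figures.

Ignition mass of stage 1 = 29,800+4,310 + 5,240+504 + 833 = 40,687 kg.
Stage 1: m₀ = 40,687 kg, m_f = 40,687 − 29,800 = 10,887 kg; Δv = 248×9.8×ln(3.737) = 2430.4×1.3183 ≈ 3204 m/s.
Stage 2: m₀ = 6,577 kg, m_f = 6,577 − 5,240 = 1,337 kg; Δv = 306×9.8×ln(4.919) = 2998.8×1.5932 ≈ 4778 m/s.
Total Δv = 3204 + 4778 = 7982 m/s.

Δv ≈ 7980 m/s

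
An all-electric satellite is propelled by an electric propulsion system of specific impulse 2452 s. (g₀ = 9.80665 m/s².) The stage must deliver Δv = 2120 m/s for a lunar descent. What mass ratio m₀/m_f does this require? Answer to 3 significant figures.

mass ratio ≈ 1.09

v_e = Isp · g₀ = 2452 × 9.80665 = 24045.9 m/s.
Rocket equation: m₀/m_f = exp(Δv / v_e) = exp(2120 / 24045.9) = exp(0.0882) = 1.0922.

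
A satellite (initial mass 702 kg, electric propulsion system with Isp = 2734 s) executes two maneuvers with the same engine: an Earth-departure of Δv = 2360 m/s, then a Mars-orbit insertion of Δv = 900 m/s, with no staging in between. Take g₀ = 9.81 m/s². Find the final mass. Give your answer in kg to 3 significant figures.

v_e = Isp · g₀ = 2734 × 9.81 = 26820.5 m/s.
After the first burn: m = 702 × exp(−2360/26820.5) = 702 × 0.91577 = 642.871 kg.
After the second burn: m = 642.871 × exp(−900/26820.5) = 642.871 × 0.96700 = 621.656 kg.

final mass ≈ 622 kg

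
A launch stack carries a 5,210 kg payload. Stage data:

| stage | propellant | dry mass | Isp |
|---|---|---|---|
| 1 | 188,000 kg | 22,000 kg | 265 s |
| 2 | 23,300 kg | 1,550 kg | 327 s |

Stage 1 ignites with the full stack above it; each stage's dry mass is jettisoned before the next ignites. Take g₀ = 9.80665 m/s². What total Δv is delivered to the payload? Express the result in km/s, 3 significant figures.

Ignition mass of stage 1 = 188,000+22,000 + 23,300+1,550 + 5,210 = 240,060 kg.
Stage 1: m₀ = 240,060 kg, m_f = 240,060 − 188,000 = 52,060 kg; Δv = 265×9.80665×ln(4.611) = 2598.8×1.5285 ≈ 3972 m/s.
Stage 2: m₀ = 30,060 kg, m_f = 30,060 − 23,300 = 6,760 kg; Δv = 327×9.80665×ln(4.447) = 3206.8×1.4922 ≈ 4785 m/s.
Total Δv = 3972 + 4785 = 8757 m/s.

Δv ≈ 8.76 km/s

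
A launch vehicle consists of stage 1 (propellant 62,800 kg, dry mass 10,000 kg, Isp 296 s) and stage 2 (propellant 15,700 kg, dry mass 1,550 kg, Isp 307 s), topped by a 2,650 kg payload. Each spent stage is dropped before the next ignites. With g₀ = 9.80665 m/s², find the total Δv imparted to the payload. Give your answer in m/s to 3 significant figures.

Ignition mass of stage 1 = 62,800+10,000 + 15,700+1,550 + 2,650 = 92,700 kg.
Stage 1: m₀ = 92,700 kg, m_f = 92,700 − 62,800 = 29,900 kg; Δv = 296×9.80665×ln(3.1) = 2902.8×1.1315 ≈ 3285 m/s.
Stage 2: m₀ = 19,900 kg, m_f = 19,900 − 15,700 = 4,200 kg; Δv = 307×9.80665×ln(4.738) = 3010.6×1.5556 ≈ 4683 m/s.
Total Δv = 3285 + 4683 = 7968 m/s.

Δv ≈ 7970 m/s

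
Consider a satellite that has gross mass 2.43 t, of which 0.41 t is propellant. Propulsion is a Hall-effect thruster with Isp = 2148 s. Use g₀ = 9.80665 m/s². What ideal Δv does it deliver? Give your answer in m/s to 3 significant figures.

v_e = Isp · g₀ = 2148 × 9.80665 = 21064.7 m/s.
m_f = m₀ − m_prop = 2.43 − 0.41 = 2.02 t.
By the Tsiolkovsky rocket equation, Δv = v_e · ln(m₀/m_f) = 21064.7 × ln(1.203) = 21064.7 × 0.1848 ≈ 3892.6 m/s.

Δv ≈ 3890 m/s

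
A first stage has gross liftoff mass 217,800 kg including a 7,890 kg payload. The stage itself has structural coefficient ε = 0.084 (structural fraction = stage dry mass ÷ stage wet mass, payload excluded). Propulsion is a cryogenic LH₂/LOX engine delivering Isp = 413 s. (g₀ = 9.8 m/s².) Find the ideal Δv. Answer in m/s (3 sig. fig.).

Δv ≈ 8680 m/s

Stage wet mass = m₀ − payload = 217,800 − 7,890 = 209,910 kg.
Stage dry mass = ε × stage wet mass = 0.084 × 209,910 = 17,632.4 kg.
Burnout mass m_f = stage dry + payload = 17,632.4 + 7,890 = 25,522.4 kg.
v_e = Isp · g₀ = 413 × 9.8 = 4047.4 m/s.
Rocket equation: Δv = v_e · ln(217,800/25,522.4) = 4047.4 × ln(8.534) = 4047.4 × 2.1440 ≈ 8678 m/s.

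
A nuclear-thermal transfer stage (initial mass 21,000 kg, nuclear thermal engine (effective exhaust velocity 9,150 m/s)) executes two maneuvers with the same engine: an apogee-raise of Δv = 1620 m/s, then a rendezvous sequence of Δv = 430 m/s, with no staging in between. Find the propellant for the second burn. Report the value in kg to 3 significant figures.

After the first burn: m = 21000 × exp(−1620/9150.0) = 21000 × 0.83774 = 17,592.5 kg.
After the second burn: m = 17,592.5 × exp(−430/9150.0) = 17,592.5 × 0.95409 = 16,784.8 kg.
Second-burn propellant = 17,592.5 − 16,784.8 = 807.7 kg.

propellant for the second burn ≈ 808 kg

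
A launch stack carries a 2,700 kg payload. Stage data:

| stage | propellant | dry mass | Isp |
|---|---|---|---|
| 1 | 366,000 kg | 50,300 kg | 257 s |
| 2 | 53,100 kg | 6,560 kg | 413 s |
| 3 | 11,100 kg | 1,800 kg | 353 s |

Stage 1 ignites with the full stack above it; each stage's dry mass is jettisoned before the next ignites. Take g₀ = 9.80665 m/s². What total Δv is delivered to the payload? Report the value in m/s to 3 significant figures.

Δv ≈ 12700 m/s

Ignition mass of stage 1 = 366,000+50,300 + 53,100+6,560 + 11,100+1,800 + 2,700 = 491,560 kg.
Stage 1: m₀ = 491,560 kg, m_f = 491,560 − 366,000 = 125,560 kg; Δv = 257×9.80665×ln(3.915) = 2520.3×1.3648 ≈ 3440 m/s.
Stage 2: m₀ = 75,260 kg, m_f = 75,260 − 53,100 = 22,160 kg; Δv = 413×9.80665×ln(3.396) = 4050.1×1.2227 ≈ 4952 m/s.
Stage 3: m₀ = 15,600 kg, m_f = 15,600 − 11,100 = 4,500 kg; Δv = 353×9.80665×ln(3.467) = 3461.7×1.2432 ≈ 4304 m/s.
Total Δv = 3440 + 4952 + 4304 = 12696 m/s.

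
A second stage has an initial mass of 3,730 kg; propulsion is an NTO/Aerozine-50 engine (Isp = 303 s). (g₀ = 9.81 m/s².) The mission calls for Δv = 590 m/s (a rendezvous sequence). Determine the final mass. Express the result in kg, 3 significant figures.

v_e = Isp · g₀ = 303 × 9.81 = 2972.4 m/s.
m₀/m_f = exp(Δv / v_e) = exp(590 / 2972.4) = exp(0.1985) = 1.2196.
m_f = m₀ / 1.2196 = 3,730 / 1.2196 = 3,058.38 kg.

final mass ≈ 3060 kg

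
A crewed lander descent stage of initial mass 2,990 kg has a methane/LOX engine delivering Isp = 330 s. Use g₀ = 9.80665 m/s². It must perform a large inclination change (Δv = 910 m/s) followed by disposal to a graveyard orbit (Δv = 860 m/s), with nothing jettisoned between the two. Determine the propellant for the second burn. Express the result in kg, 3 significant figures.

propellant for the second burn ≈ 527 kg

v_e = Isp · g₀ = 330 × 9.80665 = 3236.2 m/s.
After the first burn: m = 2990 × exp(−910/3236.2) = 2990 × 0.75488 = 2,257.09 kg.
After the second burn: m = 2,257.09 × exp(−860/3236.2) = 2,257.09 × 0.76664 = 1,730.38 kg.
Second-burn propellant = 2,257.09 − 1,730.38 = 526.71 kg.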